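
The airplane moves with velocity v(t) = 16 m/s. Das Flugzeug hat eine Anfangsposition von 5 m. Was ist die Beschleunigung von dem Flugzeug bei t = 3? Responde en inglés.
To solve this, we need to take 1 derivative of our velocity equation v(t) = 16. The derivative of velocity gives acceleration: a(t) = 0. From the given acceleration equation a(t) = 0, we substitute t = 3 to get a = 0.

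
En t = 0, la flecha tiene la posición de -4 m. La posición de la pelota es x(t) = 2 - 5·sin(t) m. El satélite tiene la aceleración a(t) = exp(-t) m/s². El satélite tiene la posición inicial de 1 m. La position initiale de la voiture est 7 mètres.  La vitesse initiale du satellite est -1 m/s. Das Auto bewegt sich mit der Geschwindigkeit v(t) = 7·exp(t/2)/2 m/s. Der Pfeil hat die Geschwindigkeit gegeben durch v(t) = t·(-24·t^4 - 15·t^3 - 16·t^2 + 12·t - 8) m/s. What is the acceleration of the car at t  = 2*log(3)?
To solve this, we need to take 1 derivative of our velocity equation v(t) = 7·exp(t/2)/2. Differentiating velocity, we get acceleration: a(t) = 7·exp(t/2)/4. We have acceleration a(t) = 7·exp(t/2)/4. Substituting t = 2*log(3): a(2*log(3)) = 21/4.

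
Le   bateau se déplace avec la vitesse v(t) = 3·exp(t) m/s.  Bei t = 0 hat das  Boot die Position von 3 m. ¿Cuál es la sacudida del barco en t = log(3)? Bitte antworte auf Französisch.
En partant de la vitesse v(t) = 3·exp(t), nous prenons 2 dérivées. En prenant d/dt de v(t), nous trouvons a(t) = 3·exp(t). En prenant d/dt de a(t), nous trouvons j(t) = 3·exp(t). En utilisant j(t) = 3·exp(t) et en substituant t = log(3), nous trouvons j = 9.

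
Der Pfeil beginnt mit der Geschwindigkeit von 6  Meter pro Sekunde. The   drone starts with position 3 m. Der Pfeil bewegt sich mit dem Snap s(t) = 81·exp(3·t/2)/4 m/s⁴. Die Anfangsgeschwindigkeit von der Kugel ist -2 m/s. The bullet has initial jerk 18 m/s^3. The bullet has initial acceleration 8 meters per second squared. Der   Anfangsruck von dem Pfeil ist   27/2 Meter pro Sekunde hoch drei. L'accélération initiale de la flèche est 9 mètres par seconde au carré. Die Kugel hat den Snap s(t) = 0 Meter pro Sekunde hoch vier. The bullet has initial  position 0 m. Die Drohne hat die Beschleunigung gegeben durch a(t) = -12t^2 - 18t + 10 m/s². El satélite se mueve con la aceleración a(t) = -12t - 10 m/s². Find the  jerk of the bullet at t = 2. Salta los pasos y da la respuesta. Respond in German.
Die Antwort ist 18.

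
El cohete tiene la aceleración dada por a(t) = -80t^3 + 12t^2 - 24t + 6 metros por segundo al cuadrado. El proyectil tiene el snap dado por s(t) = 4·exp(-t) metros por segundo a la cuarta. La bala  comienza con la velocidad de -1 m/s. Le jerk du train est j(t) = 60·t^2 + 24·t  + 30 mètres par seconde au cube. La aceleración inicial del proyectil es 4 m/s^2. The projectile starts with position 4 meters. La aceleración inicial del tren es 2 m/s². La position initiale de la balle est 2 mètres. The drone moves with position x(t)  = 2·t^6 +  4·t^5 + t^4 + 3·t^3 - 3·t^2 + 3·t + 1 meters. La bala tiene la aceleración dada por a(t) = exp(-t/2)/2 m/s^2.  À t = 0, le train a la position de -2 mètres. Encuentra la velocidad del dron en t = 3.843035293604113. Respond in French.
En partant de la position x(t) = 2·t^6 + 4·t^5 + t^4 + 3·t^3 - 3·t^2 + 3·t + 1, nous prenons 1 dérivée. En prenant d/dt de x(t), nous trouvons v(t) = 12·t^5 + 20·t^4 + 4·t^3 + 9·t^2 - 6·t + 3. De l'équation de la vitesse v(t) = 12·t^5 + 20·t^4 + 4·t^3 + 9·t^2 - 6·t + 3, nous substituons t = 3.843035293604113 pour obtenir v = 14761.2728020273.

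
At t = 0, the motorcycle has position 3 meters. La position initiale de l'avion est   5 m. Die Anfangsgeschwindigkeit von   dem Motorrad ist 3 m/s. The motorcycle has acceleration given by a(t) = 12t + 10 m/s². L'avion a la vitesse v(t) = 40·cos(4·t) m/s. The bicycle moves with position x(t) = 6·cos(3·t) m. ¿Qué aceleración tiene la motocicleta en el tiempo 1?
Usando a(t) = 12·t + 10 y sustituyendo t = 1, encontramos a = 22.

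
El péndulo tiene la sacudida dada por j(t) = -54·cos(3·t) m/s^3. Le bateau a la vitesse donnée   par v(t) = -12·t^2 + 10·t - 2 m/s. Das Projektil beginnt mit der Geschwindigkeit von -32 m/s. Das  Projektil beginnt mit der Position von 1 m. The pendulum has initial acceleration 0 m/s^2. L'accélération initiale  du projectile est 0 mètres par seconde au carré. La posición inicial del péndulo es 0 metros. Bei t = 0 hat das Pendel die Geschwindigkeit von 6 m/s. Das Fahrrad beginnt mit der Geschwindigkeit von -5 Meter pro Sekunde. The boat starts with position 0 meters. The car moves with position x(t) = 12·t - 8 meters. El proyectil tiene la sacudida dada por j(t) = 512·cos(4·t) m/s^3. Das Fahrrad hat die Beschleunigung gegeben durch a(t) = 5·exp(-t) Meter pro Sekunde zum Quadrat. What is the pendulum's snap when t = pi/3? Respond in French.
Nous devons dériver notre équation du jerk j(t) = -54·cos(3·t) 1 fois. La dérivée du jerk donne le snap: s(t) = 162·sin(3·t). De l'équation du snap s(t) = 162·sin(3·t), nous substituons t = pi/3 pour obtenir s = 0.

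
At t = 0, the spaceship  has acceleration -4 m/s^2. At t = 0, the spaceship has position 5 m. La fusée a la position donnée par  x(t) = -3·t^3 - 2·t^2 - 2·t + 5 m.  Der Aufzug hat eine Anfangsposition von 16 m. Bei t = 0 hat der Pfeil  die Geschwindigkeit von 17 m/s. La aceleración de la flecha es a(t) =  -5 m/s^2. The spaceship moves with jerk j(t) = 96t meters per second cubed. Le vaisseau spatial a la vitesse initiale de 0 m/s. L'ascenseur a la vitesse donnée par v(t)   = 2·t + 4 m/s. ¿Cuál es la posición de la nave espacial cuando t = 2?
Partiendo de la sacudida j(t) = 96·t, tomamos 3 antiderivadas. La integral de la sacudida, con a(0) = -4, da la aceleración: a(t) = 48·t^2 - 4. Tomando ∫a(t)dt y aplicando v(0) = 0, encontramos v(t) = 16·t^3 - 4·t. La antiderivada de la velocidad, con x(0) = 5, da la posición: x(t) = 4·t^4 - 2·t^2 + 5. Usando x(t) = 4·t^4 - 2·t^2 + 5 y sustituyendo t = 2, encontramos x = 61.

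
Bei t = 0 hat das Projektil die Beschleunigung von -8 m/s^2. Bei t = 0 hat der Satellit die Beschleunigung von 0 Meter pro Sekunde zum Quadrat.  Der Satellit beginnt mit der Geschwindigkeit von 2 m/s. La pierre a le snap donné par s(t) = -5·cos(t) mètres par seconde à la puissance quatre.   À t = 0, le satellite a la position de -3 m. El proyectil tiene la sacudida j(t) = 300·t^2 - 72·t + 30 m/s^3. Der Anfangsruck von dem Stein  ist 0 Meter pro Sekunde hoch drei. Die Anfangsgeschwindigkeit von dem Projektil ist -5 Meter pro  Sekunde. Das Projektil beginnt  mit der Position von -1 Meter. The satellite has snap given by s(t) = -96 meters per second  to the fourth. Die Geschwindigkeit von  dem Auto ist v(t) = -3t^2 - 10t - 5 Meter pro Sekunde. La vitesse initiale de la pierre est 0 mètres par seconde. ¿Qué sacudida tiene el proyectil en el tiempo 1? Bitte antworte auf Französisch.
En utilisant j(t) = 300·t^2 - 72·t + 30 et en substituant t = 1, nous trouvons j = 258.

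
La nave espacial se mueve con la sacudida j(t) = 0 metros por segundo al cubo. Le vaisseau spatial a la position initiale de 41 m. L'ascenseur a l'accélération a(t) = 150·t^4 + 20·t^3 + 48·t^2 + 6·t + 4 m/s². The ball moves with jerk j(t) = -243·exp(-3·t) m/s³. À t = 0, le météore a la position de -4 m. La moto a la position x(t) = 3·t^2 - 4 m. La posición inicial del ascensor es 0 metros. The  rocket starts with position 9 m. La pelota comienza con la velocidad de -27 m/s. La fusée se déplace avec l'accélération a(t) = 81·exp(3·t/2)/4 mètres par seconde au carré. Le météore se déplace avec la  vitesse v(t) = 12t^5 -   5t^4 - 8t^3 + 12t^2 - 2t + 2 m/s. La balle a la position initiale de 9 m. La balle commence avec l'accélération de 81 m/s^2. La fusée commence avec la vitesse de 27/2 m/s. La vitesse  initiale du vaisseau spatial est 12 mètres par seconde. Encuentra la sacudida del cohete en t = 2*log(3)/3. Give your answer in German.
Ausgehend von der Beschleunigung a(t) = 81·exp(3·t/2)/4, nehmen wir 1 Ableitung. Mit d/dt von a(t) finden wir j(t) = 243·exp(3·t/2)/8. Aus der Gleichung für den Ruck j(t) = 243·exp(3·t/2)/8, setzen wir t = 2*log(3)/3 ein und erhalten j = 729/8.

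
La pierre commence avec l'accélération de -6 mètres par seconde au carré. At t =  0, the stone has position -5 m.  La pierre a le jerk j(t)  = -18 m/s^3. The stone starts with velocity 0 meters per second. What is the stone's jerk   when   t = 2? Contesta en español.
Usando j(t) = -18 y sustituyendo t = 2, encontramos j = -18.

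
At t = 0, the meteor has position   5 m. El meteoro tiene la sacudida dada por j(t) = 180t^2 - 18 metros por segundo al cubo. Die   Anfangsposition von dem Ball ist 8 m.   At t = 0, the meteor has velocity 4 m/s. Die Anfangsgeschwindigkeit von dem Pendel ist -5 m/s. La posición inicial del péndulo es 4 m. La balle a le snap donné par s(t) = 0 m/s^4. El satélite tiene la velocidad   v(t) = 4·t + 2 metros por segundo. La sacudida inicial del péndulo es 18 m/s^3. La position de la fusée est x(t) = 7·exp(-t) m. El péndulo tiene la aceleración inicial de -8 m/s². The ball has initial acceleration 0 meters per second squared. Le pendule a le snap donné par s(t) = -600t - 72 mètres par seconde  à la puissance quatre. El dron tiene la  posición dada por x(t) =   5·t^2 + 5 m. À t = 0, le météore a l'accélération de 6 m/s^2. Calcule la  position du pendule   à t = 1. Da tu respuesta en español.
Debemos encontrar la integral de nuestra ecuación del snap s(t) = -600·t - 72 4 veces. Integrando el snap y usando la condición inicial j(0) = 18, obtenemos j(t) = -300·t^2 - 72·t + 18. Integrando la sacudida y usando la condición inicial a(0) = -8, obtenemos a(t) = -100·t^3 - 36·t^2 + 18·t - 8. La integral de la aceleración, con v(0) = -5, da la velocidad: v(t) = -25·t^4 - 12·t^3 + 9·t^2 - 8·t - 5. La antiderivada de la velocidad es la posición. Usando x(0) = 4, obtenemos x(t) = -5·t^5 - 3·t^4 + 3·t^3 - 4·t^2 - 5·t + 4. De la ecuación de la posición x(t) = -5·t^5 - 3·t^4 + 3·t^3 - 4·t^2 - 5·t + 4, sustituimos t = 1 para obtener x = -10.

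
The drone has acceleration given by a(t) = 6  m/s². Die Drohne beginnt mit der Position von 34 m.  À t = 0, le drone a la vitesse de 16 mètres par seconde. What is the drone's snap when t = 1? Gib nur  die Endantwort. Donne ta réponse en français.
s(1) = 0.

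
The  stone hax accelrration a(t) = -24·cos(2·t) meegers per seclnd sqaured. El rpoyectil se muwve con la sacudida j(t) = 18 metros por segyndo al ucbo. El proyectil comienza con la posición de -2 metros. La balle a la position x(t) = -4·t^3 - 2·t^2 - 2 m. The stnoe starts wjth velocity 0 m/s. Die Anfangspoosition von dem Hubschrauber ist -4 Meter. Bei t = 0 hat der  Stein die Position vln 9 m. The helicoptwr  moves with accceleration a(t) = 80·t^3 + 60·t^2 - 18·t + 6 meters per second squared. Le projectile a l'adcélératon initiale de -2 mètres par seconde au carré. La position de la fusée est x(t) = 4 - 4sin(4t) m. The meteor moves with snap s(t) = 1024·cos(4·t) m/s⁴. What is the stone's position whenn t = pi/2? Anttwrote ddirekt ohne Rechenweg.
The position at t = pi/2 is x = -3.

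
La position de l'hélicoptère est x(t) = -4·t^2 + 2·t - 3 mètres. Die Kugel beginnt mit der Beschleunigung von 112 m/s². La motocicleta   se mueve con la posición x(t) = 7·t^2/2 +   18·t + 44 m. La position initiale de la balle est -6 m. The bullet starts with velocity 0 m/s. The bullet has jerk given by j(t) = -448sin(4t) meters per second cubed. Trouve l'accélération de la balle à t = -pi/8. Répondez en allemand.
Wir müssen die Stammfunktion unserer Gleichung für den Ruck j(t) = -448·sin(4·t) 1-mal finden. Die Stammfunktion von dem Ruck, mit a(0) = 112, ergibt die Beschleunigung: a(t) = 112·cos(4·t). Mit a(t) = 112·cos(4·t) und Einsetzen von t = -pi/8, finden wir a = 0.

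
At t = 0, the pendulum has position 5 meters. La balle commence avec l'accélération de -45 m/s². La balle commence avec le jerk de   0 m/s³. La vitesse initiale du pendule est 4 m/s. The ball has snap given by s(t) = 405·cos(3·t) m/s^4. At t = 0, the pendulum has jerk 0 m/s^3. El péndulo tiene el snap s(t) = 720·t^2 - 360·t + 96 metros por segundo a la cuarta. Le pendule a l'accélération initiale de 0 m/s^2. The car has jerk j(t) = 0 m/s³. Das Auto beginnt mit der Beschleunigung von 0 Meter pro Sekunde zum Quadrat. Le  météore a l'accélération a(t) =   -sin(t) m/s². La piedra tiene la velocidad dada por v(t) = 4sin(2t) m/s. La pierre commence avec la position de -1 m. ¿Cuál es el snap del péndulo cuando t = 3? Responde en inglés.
From the given snap equation s(t) = 720·t^2 - 360·t + 96, we substitute t = 3 to get s = 5496.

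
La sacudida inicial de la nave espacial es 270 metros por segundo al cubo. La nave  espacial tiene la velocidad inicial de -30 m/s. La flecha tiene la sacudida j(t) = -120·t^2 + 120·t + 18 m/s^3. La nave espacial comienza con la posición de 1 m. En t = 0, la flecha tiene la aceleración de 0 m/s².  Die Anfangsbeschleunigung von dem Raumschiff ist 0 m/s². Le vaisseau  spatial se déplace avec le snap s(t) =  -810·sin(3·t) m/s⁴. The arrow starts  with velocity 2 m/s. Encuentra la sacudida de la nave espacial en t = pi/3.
Partiendo del snap s(t) = -810·sin(3·t), tomamos 1 antiderivada. Integrando el snap y usando la condición inicial j(0) = 270, obtenemos j(t) = 270·cos(3·t). Usando j(t) = 270·cos(3·t) y sustituyendo t = pi/3, encontramos j = -270.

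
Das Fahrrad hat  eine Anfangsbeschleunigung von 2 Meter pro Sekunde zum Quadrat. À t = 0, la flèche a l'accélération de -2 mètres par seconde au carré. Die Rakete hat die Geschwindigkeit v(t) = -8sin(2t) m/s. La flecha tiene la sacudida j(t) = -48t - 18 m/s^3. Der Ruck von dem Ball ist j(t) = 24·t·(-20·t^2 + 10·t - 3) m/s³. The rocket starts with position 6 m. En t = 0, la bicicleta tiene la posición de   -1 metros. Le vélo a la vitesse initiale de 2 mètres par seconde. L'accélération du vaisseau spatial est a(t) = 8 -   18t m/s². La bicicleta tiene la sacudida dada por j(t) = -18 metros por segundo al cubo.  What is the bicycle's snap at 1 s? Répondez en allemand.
Wir müssen unsere Gleichung für den Ruck j(t) = -18 1-mal ableiten. Die Ableitung von dem Ruck ergibt den Snap: s(t) = 0. Aus der Gleichung für den Snap s(t) = 0, setzen wir t = 1 ein und erhalten s = 0.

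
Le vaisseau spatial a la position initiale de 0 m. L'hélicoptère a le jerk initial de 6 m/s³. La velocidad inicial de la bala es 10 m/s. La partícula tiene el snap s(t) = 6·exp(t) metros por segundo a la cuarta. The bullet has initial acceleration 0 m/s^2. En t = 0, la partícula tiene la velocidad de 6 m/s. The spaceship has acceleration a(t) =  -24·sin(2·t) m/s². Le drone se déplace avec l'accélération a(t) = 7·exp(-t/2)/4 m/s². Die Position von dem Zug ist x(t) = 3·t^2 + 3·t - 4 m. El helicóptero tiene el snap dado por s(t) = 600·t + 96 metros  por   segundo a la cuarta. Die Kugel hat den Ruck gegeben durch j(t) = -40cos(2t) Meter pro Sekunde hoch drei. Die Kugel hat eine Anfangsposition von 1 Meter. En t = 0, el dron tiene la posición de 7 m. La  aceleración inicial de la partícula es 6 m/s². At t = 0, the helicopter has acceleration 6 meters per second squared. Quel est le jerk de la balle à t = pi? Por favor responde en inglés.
We have jerk j(t) = -40·cos(2·t). Substituting t = pi: j(pi) = -40.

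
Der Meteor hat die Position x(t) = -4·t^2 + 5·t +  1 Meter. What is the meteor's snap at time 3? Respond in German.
Wir müssen unsere Gleichung für die Position x(t) = -4·t^2 + 5·t + 1 4-mal ableiten. Durch Ableiten von der Position erhalten wir die Geschwindigkeit: v(t) = 5 - 8·t. Die Ableitung von der Geschwindigkeit ergibt die Beschleunigung: a(t) = -8. Durch Ableiten von der Beschleunigung erhalten wir den Ruck: j(t) = 0. Mit d/dt von j(t) finden wir s(t) = 0. Aus der Gleichung für den Snap s(t) = 0, setzen wir t = 3 ein und erhalten s = 0.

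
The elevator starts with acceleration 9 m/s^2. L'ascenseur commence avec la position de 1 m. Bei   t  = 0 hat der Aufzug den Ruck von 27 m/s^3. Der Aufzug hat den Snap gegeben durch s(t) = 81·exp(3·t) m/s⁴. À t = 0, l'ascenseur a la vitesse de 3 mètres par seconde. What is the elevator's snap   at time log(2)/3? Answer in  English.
Using s(t) = 81·exp(3·t) and substituting t = log(2)/3, we find s = 162.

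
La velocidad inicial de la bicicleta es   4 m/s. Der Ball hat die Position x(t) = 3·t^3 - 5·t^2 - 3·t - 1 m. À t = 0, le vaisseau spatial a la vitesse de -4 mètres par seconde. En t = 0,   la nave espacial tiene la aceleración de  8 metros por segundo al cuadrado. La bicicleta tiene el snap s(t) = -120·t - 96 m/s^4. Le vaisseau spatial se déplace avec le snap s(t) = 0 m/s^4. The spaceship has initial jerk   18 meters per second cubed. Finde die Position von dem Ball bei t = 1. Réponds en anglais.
We have position x(t) = 3·t^3 - 5·t^2 - 3·t - 1. Substituting t = 1: x(1) = -6.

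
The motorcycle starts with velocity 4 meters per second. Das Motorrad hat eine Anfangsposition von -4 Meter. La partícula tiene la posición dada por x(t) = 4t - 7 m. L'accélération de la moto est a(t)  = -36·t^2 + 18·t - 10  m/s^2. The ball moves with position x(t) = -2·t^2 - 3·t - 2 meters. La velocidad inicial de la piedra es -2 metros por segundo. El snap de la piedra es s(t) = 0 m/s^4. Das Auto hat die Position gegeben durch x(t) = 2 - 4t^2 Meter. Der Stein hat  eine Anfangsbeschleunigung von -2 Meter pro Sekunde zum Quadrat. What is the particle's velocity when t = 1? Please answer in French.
En partant de la position x(t) = 4·t - 7, nous prenons 1 dérivée. La dérivée de la position donne la vitesse: v(t) = 4. En utilisant v(t) = 4 et en substituant t = 1, nous trouvons v = 4.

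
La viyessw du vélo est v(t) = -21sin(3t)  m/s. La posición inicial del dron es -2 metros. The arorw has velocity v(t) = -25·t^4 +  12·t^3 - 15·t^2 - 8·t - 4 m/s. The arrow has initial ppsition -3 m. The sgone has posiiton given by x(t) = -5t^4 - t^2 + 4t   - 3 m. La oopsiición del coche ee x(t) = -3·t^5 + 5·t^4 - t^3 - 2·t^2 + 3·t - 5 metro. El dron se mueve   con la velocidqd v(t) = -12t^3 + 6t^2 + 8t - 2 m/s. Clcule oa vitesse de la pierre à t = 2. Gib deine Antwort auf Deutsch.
Ausgehend von der Position x(t) = -5·t^4 - t^2 + 4·t - 3, nehmen wir 1 Ableitung. Durch Ableiten von der Position erhalten wir die Geschwindigkeit: v(t) = -20·t^3 - 2·t + 4. Wir haben die Geschwindigkeit v(t) = -20·t^3 - 2·t + 4. Durch Einsetzen von t = 2: v(2) = -160.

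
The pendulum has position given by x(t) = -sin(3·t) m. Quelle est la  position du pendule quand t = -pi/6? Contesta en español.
De la ecuación de la posición x(t) = -sin(3·t), sustituimos t = -pi/6 para obtener x = 1.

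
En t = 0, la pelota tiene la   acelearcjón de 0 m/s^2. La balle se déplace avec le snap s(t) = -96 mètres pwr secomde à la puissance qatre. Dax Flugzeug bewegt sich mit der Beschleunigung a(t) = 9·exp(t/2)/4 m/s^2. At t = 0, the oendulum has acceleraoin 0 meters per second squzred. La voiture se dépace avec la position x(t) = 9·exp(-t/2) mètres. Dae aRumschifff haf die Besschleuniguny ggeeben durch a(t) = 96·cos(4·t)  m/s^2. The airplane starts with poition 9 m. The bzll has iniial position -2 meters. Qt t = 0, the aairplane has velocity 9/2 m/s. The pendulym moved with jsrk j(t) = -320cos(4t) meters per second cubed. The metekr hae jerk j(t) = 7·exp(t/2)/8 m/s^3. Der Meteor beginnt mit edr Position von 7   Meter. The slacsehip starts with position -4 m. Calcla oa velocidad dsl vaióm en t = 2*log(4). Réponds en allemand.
Wir müssen unsere Gleichung für die Beschleunigung a(t) = 9·exp(t/2)/4 1-mal integrieren. Durch Integration von der Beschleunigung und Verwendung der Anfangsbedingung v(0) = 9/2, erhalten wir v(t) = 9·exp(t/2)/2. Wir haben die Geschwindigkeit v(t) = 9·exp(t/2)/2. Durch Einsetzen von t = 2*log(4): v(2*log(4)) = 18.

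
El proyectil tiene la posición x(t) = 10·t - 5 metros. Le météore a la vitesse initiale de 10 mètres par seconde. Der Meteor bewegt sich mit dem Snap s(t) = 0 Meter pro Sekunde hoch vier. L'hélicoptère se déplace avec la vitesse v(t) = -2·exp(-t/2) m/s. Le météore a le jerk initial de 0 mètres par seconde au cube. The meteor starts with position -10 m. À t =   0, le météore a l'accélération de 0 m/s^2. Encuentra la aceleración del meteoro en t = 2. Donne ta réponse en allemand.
Um dies zu lösen, müssen wir 2 Stammfunktionen unserer Gleichung für den Snap s(t) = 0 finden. Durch Integration von dem Snap und Verwendung der Anfangsbedingung j(0) = 0, erhalten wir j(t) = 0. Die Stammfunktion von dem Ruck, mit a(0) = 0, ergibt die Beschleunigung: a(t) = 0. Wir haben die Beschleunigung a(t) = 0. Durch Einsetzen von t = 2: a(2) = 0.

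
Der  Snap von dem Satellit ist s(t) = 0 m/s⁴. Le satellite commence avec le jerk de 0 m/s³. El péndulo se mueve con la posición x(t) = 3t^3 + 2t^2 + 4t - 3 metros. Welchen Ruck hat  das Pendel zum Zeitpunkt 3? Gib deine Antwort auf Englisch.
To solve this, we need to take 3 derivatives of our position equation x(t) = 3·t^3 + 2·t^2 + 4·t - 3. The derivative of position gives velocity: v(t) = 9·t^2 + 4·t + 4. Differentiating velocity, we get acceleration: a(t) = 18·t + 4. The derivative of acceleration gives jerk: j(t) = 18. Using j(t) = 18 and substituting t = 3, we find j = 18.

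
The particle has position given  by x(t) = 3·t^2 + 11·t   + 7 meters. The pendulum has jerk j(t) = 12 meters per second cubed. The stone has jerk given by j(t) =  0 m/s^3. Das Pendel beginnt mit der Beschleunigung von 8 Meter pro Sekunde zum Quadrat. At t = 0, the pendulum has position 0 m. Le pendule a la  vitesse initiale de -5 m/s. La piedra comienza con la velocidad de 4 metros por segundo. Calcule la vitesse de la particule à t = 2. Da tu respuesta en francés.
Pour résoudre ceci, nous devons prendre 1 dérivée de notre équation de la position x(t) = 3·t^2 + 11·t + 7. En prenant d/dt de x(t), nous trouvons v(t) = 6·t + 11. En utilisant v(t) = 6·t + 11 et en substituant t = 2, nous trouvons v = 23.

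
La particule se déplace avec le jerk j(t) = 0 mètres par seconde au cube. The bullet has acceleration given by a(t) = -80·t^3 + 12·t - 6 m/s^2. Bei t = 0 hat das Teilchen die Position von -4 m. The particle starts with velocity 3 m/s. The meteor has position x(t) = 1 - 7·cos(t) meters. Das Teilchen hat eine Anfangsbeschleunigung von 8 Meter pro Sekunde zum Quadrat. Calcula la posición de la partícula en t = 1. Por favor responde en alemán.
Wir müssen unsere Gleichung für den Ruck j(t) = 0 3-mal integrieren. Das Integral von dem Ruck, mit a(0) = 8, ergibt die Beschleunigung: a(t) = 8. Die Stammfunktion von der Beschleunigung ist die Geschwindigkeit. Mit v(0) = 3 erhalten wir v(t) = 8·t + 3. Durch Integration von der Geschwindigkeit und Verwendung der Anfangsbedingung x(0) = -4, erhalten wir x(t) = 4·t^2 + 3·t - 4. Mit x(t) = 4·t^2 + 3·t - 4 und Einsetzen von t = 1, finden wir x = 3.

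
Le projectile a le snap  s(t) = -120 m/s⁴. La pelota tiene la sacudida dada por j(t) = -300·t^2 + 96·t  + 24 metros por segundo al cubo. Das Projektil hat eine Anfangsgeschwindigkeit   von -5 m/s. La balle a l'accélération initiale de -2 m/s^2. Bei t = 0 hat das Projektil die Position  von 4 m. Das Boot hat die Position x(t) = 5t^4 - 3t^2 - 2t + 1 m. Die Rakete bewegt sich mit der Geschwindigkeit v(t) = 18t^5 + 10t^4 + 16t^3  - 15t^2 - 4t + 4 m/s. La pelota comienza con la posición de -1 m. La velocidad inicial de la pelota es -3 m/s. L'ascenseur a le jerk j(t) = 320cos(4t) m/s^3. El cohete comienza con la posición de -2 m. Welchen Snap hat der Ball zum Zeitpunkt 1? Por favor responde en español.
Para resolver esto, necesitamos tomar 1 derivada de nuestra ecuación de la sacudida j(t) = -300·t^2 + 96·t + 24. La derivada de la sacudida da el snap: s(t) = 96 - 600·t. Tenemos el snap s(t) = 96 - 600·t. Sustituyendo t = 1: s(1) = -504.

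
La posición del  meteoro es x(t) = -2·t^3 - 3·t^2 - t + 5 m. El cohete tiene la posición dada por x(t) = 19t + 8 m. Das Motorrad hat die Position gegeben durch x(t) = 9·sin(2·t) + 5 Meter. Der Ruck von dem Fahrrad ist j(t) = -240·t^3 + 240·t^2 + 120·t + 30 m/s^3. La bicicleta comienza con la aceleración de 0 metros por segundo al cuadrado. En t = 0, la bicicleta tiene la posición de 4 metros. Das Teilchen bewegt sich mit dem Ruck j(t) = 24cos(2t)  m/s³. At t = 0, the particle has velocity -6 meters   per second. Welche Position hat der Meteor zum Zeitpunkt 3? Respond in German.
Wir haben die Position x(t) = -2·t^3 - 3·t^2 - t + 5. Durch Einsetzen von t = 3: x(3) = -79.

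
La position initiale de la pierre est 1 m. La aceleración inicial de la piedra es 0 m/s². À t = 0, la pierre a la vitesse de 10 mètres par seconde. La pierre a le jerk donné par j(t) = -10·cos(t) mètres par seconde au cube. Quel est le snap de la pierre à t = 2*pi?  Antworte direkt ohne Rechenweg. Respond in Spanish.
s(2*pi) = 0.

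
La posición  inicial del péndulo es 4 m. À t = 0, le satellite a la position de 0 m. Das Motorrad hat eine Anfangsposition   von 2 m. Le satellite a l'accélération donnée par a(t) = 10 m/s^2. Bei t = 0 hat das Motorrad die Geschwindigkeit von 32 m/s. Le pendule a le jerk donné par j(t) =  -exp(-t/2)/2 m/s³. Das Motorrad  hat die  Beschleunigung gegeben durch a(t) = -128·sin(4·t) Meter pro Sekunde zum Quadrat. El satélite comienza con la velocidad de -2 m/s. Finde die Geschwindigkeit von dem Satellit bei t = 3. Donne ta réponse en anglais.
To solve this, we need to take 1 antiderivative of our acceleration equation a(t) = 10. The antiderivative of acceleration, with v(0) = -2, gives velocity: v(t) = 10·t - 2. We have velocity v(t) = 10·t - 2. Substituting t = 3: v(3) = 28.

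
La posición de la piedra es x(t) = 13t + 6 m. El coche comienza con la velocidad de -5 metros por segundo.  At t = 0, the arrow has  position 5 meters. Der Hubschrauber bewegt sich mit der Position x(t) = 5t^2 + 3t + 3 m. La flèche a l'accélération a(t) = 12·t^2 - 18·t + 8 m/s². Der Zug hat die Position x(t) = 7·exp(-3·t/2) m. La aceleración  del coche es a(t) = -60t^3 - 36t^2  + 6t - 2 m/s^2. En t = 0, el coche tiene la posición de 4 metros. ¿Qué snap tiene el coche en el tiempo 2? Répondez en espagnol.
Debemos derivar nuestra ecuación de la aceleración a(t) = -60·t^3 - 36·t^2 + 6·t - 2 2 veces. Tomando d/dt de a(t), encontramos j(t) = -180·t^2 - 72·t + 6. La derivada de la sacudida da el snap: s(t) = -360·t - 72. De la ecuación del snap s(t) = -360·t - 72, sustituimos t = 2 para obtener s = -792.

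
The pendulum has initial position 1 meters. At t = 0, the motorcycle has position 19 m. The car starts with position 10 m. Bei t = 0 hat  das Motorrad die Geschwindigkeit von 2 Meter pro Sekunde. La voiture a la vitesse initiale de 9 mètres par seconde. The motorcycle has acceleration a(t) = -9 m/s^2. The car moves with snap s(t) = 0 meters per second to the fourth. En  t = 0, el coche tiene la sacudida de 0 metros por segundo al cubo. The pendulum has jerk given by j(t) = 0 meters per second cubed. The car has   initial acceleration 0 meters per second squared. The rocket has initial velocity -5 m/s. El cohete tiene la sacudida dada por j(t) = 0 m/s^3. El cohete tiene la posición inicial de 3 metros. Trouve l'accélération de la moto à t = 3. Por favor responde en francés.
De l'équation de l'accélération a(t) = -9, nous substituons t = 3 pour obtenir a = -9.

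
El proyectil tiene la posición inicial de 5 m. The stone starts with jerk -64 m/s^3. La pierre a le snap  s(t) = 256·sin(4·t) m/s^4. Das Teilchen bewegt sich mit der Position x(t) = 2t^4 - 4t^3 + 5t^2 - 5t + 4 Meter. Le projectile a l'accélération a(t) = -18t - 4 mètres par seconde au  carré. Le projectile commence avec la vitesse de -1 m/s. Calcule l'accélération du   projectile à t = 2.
En utilisant a(t) = -18·t - 4 et en substituant t = 2, nous trouvons a = -40.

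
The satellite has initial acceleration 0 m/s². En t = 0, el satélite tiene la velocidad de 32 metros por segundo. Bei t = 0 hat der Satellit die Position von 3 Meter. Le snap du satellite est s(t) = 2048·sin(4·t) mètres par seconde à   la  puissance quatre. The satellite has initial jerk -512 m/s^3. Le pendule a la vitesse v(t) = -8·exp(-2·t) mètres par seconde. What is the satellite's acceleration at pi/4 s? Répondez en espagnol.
Debemos encontrar la integral de nuestra ecuación del snap s(t) = 2048·sin(4·t) 2 veces. La integral del snap, con j(0) = -512, da la sacudida: j(t) = -512·cos(4·t). La integral de la sacudida es la aceleración. Usando a(0) = 0, obtenemos a(t) = -128·sin(4·t). Tenemos la aceleración a(t) = -128·sin(4·t). Sustituyendo t = pi/4: a(pi/4) = 0.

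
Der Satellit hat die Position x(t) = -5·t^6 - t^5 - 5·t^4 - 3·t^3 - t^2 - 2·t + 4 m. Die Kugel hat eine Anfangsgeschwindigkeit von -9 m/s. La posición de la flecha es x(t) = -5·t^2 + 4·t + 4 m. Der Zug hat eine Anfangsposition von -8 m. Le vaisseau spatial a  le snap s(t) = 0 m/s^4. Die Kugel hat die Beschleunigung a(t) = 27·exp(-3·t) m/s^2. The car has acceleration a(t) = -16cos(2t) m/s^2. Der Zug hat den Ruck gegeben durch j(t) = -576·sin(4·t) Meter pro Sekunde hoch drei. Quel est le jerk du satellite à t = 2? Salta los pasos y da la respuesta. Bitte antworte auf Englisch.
The answer is -5298.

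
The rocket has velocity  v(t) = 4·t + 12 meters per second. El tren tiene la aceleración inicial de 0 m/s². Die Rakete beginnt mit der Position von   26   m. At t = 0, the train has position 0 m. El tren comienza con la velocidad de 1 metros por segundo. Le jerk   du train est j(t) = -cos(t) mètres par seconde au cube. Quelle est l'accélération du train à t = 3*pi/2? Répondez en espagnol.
Partiendo de la sacudida j(t) = -cos(t), tomamos 1 antiderivada. La integral de la sacudida, con a(0) = 0, da la aceleración: a(t) = -sin(t). De la ecuación de la aceleración a(t) = -sin(t), sustituimos t = 3*pi/2 para obtener a = 1.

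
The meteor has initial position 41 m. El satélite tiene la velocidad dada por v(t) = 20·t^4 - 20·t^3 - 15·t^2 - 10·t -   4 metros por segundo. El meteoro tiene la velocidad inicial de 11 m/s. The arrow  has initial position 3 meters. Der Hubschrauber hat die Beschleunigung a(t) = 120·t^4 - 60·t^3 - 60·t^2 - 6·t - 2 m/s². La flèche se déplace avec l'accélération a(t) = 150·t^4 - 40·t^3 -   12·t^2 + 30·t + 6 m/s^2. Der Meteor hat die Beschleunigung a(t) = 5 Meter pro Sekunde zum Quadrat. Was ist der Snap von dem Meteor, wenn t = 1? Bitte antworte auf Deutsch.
Ausgehend von der Beschleunigung a(t) = 5, nehmen wir 2 Ableitungen. Mit d/dt von a(t) finden wir j(t) = 0. Die Ableitung von dem Ruck ergibt den Snap: s(t) = 0. Wir haben den Snap s(t) = 0. Durch Einsetzen von t = 1: s(1) = 0.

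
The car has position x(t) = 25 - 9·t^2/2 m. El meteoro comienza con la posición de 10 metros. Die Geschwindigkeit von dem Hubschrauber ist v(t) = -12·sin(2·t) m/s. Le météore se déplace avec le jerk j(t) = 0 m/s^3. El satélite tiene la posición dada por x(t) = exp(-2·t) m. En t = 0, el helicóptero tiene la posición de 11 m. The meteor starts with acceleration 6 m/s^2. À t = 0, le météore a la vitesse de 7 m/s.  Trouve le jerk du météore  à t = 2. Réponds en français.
De l'équation du jerk j(t) = 0, nous substituons t = 2 pour obtenir j = 0.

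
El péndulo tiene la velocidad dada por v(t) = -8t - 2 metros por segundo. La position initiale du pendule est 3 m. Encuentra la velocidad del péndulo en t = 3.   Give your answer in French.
De l'équation de la vitesse v(t) = -8·t - 2, nous substituons t = 3 pour obtenir v = -26.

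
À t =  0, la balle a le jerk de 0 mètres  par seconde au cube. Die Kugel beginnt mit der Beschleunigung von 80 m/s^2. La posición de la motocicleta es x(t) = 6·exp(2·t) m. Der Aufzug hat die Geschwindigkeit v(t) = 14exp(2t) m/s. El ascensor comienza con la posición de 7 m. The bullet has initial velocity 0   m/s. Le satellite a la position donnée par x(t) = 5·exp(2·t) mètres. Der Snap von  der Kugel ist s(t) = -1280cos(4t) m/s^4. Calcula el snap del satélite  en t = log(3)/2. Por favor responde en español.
Para resolver esto, necesitamos tomar 4 derivadas de nuestra ecuación de la posición x(t) = 5·exp(2·t). La derivada de la posición da la velocidad: v(t) = 10·exp(2·t). Tomando d/dt de v(t), encontramos a(t) = 20·exp(2·t). La derivada de la aceleración da la sacudida: j(t) = 40·exp(2·t). Tomando d/dt de j(t), encontramos s(t) = 80·exp(2·t). De la ecuación del snap s(t) = 80·exp(2·t), sustituimos t = log(3)/2 para obtener s = 240.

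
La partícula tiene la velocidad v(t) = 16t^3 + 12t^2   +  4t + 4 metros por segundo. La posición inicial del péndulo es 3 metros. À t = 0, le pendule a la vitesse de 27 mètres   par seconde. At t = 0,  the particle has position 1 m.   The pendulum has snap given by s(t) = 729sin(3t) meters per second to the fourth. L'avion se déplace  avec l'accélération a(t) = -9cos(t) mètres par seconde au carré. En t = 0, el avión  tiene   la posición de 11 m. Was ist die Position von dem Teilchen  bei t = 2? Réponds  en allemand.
Um dies zu lösen, müssen wir 1 Stammfunktion unserer Gleichung für die Geschwindigkeit v(t) = 16·t^3 + 12·t^2 + 4·t + 4 finden. Mit ∫v(t)dt und Anwendung von x(0) = 1, finden wir x(t) = 4·t^4 + 4·t^3 + 2·t^2 + 4·t + 1. Mit x(t) = 4·t^4 + 4·t^3 + 2·t^2 + 4·t + 1 und Einsetzen von t = 2, finden wir x = 113.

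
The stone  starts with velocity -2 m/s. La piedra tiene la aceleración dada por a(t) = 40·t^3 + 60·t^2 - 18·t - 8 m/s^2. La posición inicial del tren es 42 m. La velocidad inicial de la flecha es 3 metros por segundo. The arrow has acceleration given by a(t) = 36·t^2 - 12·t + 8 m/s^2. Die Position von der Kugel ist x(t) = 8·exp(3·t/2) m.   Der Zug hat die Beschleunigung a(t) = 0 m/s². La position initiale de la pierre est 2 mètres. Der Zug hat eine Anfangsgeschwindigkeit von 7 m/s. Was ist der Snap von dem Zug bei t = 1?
Ausgehend von der Beschleunigung a(t) = 0, nehmen wir 2 Ableitungen. Mit d/dt von a(t) finden wir j(t) = 0. Mit d/dt von j(t) finden wir s(t) = 0. Aus der Gleichung für den Snap s(t) = 0, setzen wir t = 1 ein und erhalten s = 0.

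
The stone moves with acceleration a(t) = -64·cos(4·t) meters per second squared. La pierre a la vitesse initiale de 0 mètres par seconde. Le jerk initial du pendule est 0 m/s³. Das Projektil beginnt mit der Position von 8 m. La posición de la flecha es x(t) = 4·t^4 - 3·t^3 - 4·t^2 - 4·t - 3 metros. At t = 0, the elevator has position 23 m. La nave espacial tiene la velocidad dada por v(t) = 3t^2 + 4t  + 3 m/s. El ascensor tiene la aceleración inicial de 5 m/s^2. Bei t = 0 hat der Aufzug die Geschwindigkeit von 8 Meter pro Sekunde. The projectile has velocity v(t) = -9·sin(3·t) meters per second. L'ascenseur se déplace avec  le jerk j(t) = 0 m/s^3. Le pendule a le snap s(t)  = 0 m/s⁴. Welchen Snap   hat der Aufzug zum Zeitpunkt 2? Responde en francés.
Pour résoudre ceci, nous devons prendre 1 dérivée de notre équation du jerk j(t) = 0. En prenant d/dt de j(t), nous trouvons s(t) = 0. De l'équation du snap s(t) = 0, nous substituons t = 2 pour obtenir s = 0.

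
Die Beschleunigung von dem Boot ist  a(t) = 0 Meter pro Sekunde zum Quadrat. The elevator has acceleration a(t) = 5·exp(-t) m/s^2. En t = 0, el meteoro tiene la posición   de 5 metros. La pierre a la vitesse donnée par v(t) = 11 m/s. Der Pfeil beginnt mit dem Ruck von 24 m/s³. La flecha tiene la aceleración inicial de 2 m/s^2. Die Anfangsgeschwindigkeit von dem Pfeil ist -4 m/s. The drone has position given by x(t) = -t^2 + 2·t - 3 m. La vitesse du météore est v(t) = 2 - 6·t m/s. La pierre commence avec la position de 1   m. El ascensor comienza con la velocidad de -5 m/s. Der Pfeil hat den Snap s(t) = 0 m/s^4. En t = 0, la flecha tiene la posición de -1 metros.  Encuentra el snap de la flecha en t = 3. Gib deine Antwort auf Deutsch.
Aus der Gleichung für den Snap s(t) = 0, setzen wir t = 3 ein und erhalten s = 0.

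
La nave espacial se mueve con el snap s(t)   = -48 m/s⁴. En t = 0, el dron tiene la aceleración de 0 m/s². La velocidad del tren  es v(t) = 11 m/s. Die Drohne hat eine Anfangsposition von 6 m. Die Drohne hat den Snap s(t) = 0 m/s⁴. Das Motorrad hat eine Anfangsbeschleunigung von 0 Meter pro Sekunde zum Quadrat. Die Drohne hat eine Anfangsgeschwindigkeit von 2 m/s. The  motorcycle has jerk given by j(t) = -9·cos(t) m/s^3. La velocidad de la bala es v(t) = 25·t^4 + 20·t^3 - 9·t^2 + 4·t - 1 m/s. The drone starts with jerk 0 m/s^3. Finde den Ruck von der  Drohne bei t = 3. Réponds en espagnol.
Necesitamos integrar nuestra ecuación del snap s(t) = 0 1 vez. Tomando ∫s(t)dt y aplicando j(0) = 0, encontramos j(t) = 0. De la ecuación de la sacudida j(t) = 0, sustituimos t = 3 para obtener j = 0.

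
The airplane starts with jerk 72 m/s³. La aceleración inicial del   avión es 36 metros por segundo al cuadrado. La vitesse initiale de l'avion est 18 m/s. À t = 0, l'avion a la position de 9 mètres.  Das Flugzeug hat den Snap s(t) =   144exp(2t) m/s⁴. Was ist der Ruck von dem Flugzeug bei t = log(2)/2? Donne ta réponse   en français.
Pour résoudre ceci, nous devons prendre 1 primitive de notre équation du snap s(t) = 144·exp(2·t). En prenant ∫s(t)dt et en appliquant j(0) = 72, nous trouvons j(t) = 72·exp(2·t). De l'équation du jerk j(t) = 72·exp(2·t), nous substituons t = log(2)/2 pour obtenir j = 144.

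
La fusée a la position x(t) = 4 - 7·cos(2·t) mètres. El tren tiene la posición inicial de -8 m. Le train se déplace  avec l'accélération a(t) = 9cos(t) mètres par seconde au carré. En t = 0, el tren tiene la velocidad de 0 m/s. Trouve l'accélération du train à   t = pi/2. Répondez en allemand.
Wir haben die Beschleunigung a(t) = 9·cos(t). Durch Einsetzen von t = pi/2: a(pi/2) = 0.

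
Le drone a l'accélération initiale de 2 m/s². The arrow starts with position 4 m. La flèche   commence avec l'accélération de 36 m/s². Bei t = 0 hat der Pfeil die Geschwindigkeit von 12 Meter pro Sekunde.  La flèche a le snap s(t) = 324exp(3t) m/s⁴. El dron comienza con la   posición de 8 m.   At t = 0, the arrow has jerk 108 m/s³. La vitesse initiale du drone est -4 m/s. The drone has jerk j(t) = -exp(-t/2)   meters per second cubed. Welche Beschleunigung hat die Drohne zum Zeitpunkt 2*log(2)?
Wir müssen das Integral unserer Gleichung für den Ruck j(t) = -exp(-t/2) 1-mal finden. Das Integral von dem Ruck ist die Beschleunigung. Mit a(0) = 2 erhalten wir a(t) = 2·exp(-t/2). Wir haben die Beschleunigung a(t) = 2·exp(-t/2). Durch Einsetzen von t = 2*log(2): a(2*log(2)) = 1.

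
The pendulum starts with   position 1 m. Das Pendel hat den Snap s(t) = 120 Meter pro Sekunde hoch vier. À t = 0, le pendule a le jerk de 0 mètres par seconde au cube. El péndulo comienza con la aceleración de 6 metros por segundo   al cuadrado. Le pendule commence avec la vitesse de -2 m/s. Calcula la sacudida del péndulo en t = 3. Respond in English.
To solve this, we need to take 1 antiderivative of our snap equation s(t) = 120. The integral of snap, with j(0) = 0, gives jerk: j(t) = 120·t. From the given jerk equation j(t) = 120·t, we substitute t = 3 to get j = 360.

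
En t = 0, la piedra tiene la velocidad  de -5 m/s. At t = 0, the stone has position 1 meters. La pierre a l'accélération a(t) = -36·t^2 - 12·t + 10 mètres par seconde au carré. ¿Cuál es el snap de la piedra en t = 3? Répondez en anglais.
We must differentiate our acceleration equation a(t) = -36·t^2 - 12·t + 10 2 times. Taking d/dt of a(t), we find j(t) = -72·t - 12. Taking d/dt of j(t), we find s(t) = -72. From the given snap equation s(t) = -72, we substitute t = 3 to get s = -72.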